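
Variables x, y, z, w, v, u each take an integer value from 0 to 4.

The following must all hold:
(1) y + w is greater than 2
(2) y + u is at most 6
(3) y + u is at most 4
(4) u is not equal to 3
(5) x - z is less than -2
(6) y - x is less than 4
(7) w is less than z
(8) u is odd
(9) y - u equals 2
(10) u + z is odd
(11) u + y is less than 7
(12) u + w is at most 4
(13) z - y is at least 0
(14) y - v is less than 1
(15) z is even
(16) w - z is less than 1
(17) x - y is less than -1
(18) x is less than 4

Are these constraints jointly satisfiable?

Try x = 1, y = 3, z = 4, w = 2, v = 4, u = 1.
Check constraint 1: y + w = 5; constraint 2: y + u = 4; constraint 3: y + u = 4. The remaining constraints are straightforward to verify.

Satisfiable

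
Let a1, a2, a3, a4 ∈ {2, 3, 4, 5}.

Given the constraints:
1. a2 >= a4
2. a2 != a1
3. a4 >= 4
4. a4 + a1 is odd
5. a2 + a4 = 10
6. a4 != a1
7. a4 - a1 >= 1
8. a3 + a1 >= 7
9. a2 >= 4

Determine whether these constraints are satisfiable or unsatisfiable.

Satisfiable

Take a1 = 4, a2 = 5, a3 = 4, a4 = 5. Then constraint 5: a2 + a4 = 10; constraint 7: a4 - a1 = 1, and every other listed constraint is also met.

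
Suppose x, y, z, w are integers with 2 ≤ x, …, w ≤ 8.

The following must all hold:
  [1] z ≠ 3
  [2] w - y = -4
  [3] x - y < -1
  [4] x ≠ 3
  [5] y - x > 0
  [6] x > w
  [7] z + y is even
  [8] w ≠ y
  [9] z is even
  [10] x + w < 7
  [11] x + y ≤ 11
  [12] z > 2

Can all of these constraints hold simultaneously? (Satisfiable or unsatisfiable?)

One satisfying assignment is x = 4, y = 6, z = 6, w = 2.
For the less obvious constraints — constraint 2: w - y = -4; constraint 3: x - y = -2 — and the others hold by inspection.

Satisfiable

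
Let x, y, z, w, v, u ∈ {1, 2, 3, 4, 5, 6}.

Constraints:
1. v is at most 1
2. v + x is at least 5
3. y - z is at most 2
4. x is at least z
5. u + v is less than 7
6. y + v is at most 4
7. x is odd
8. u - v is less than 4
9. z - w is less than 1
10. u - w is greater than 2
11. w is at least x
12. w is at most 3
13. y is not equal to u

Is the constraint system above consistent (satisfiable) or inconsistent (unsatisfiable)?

Unsatisfiable

From constraint 1: v ≤ 1. From constraints 11 and 12: x ≤ w ≤ 3. Hence v + x ≤ 4. But constraint 2 requires v + x ≥ 5, and 5 > 4. Contradiction.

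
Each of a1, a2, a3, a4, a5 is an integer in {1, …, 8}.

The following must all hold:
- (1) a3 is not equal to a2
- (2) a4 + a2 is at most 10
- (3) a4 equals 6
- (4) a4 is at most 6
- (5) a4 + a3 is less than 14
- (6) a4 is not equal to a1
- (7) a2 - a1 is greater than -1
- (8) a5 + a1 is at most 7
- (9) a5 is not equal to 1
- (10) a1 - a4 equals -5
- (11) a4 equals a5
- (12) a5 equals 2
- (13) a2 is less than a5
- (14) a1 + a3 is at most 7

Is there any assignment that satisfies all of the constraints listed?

Unsatisfiable

Constraint 3 fixes a4 = 6 and constraint 12 fixes a5 = 2, but constraint 11 requires a4 = a5. Since 6 ≠ 2, contradiction.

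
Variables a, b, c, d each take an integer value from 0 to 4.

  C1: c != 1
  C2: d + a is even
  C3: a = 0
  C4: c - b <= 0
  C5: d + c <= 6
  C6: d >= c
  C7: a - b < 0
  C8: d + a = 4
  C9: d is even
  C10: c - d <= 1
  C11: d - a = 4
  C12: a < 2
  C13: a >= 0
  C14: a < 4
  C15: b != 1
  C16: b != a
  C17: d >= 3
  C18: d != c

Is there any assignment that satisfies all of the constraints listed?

The assignment a = 0, b = 2, c = 2, d = 4 works:
  constraint 4 holds since c - b = 0.
  constraint 5 holds since d + c = 6.
  constraint 7 holds since a - b = -2.
The rest check out directly.

Satisfiable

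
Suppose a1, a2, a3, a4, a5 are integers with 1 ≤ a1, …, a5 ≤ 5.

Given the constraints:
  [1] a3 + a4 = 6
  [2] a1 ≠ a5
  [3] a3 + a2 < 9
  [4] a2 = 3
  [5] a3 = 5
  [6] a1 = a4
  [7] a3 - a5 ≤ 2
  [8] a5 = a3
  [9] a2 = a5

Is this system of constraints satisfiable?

Constraint 4 fixes a2 = 3 and constraint 5 fixes a3 = 5. Constraints 8 and 9 give a2 = a5 = a3, so a2 = a3. But 3 ≠ 5 — contradiction.

Unsatisfiable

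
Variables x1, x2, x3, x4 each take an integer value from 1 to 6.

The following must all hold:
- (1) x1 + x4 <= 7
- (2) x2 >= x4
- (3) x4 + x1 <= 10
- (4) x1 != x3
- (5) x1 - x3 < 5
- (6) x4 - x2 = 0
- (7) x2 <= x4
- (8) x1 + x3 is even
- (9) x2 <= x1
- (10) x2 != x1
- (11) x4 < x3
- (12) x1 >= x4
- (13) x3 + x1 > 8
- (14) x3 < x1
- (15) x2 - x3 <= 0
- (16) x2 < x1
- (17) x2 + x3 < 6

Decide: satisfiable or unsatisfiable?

Try x1 = 6, x2 = 1, x3 = 4, x4 = 1.
Check constraint 1: x1 + x4 = 7; constraint 3: x4 + x1 = 7. The remaining constraints are straightforward to verify.

Satisfiable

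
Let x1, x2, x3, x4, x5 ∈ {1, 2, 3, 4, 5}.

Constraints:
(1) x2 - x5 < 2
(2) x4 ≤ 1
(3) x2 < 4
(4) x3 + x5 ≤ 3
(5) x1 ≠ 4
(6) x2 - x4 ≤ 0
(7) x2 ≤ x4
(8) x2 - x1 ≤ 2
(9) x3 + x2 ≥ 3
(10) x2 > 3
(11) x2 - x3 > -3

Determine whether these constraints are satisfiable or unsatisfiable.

From constraint 10: x2 ≥ 4. From constraints 2 and 7: x2 ≤ x4 and x4 ≤ 1, so x2 ≤ 1. But 1 < 4, so no value of x2 works.

Unsatisfiable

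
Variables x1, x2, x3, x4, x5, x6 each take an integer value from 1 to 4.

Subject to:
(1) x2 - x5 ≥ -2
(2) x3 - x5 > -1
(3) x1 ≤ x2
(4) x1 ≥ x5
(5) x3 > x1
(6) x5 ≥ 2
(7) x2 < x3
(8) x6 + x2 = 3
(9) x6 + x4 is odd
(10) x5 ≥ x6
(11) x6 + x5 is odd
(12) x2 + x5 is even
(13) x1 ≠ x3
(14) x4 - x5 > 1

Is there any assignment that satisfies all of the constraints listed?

Satisfiable

Take x1 = 2, x2 = 2, x3 = 4, x4 = 4, x5 = 2, x6 = 1. Then constraint 1: x2 - x5 = 0; constraint 2: x3 - x5 = 2; constraint 8: x6 + x2 = 3, and every other listed constraint is also met.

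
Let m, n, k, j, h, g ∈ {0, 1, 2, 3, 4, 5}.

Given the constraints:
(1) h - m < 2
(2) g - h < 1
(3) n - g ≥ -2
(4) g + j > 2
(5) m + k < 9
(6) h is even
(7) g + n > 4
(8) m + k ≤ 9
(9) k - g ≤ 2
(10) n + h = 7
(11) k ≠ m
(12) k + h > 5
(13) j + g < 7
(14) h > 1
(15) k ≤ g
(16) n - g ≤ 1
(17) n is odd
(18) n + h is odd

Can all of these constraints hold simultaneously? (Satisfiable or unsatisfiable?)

Satisfiable

Take m = 4, n = 3, k = 2, j = 2, h = 4, g = 2. Then constraint 1: h - m = 0; constraint 2: g - h = -2, and every other listed constraint is also met.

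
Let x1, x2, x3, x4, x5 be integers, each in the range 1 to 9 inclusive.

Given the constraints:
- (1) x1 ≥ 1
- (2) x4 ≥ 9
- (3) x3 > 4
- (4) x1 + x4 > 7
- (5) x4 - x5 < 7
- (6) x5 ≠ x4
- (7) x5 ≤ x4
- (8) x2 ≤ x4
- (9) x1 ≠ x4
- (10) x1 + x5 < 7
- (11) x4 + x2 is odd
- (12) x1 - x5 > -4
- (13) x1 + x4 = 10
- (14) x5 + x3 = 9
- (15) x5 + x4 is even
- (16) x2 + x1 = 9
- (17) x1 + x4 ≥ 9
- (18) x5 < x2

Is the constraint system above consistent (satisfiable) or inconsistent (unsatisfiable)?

One satisfying assignment is x1 = 1, x2 = 8, x3 = 6, x4 = 9, x5 = 3.
For the less obvious constraints — constraint 4: x1 + x4 = 10; constraint 5: x4 - x5 = 6; constraint 10: x1 + x5 = 4 — and the others hold by inspection.

Satisfiable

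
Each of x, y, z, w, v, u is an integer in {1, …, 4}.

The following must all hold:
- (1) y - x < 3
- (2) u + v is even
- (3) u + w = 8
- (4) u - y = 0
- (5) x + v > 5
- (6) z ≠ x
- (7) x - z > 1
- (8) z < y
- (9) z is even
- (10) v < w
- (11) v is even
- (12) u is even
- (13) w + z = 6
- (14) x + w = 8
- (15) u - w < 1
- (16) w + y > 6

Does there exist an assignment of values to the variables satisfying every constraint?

Satisfiable

One satisfying assignment is x = 4, y = 4, z = 2, w = 4, v = 2, u = 4.
For the less obvious constraints — constraint 1: y - x = 0; constraint 3: u + w = 8; constraint 4: u - y = 0 — and the others hold by inspection.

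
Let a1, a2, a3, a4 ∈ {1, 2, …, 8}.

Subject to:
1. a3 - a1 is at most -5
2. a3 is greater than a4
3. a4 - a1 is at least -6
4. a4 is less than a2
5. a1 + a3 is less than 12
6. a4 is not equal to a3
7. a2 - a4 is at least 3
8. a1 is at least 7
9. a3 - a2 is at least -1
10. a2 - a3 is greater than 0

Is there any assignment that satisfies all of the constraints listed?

Unsatisfiable

Constraints 1, 3, 7, and 9 give a4 − a1 ≥ -6, a1 − a3 ≥ 5, a3 − a2 ≥ -1, a2 − a4 ≥ 3.
Adding all 4 inequalities: the left sides telescope to 0, and the right sides sum to (-6) + 5 + (-1) + 3 = 1. So 0 ≥ 1, which is false.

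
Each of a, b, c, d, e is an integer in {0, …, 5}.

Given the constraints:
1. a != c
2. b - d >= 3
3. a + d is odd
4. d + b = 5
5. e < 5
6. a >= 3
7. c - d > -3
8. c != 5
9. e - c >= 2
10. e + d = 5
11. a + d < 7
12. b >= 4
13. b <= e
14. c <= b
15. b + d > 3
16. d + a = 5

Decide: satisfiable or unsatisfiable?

One satisfying assignment is a = 4, b = 4, c = 1, d = 1, e = 4.
For the less obvious constraints — constraint 2: b - d = 3; constraint 4: d + b = 5 — and the others hold by inspection.

Satisfiable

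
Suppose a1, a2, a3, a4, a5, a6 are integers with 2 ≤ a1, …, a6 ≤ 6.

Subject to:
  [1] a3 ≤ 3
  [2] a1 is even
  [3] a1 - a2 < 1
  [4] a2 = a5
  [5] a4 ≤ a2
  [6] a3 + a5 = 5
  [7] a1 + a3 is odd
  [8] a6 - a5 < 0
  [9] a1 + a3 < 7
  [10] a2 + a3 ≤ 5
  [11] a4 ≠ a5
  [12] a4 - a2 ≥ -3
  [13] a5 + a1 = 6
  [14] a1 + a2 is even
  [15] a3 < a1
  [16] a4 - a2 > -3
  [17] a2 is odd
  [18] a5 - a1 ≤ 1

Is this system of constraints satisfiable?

Unsatisfiable

Constraint 2 makes a1 even and constraint 17 makes a2 odd, so a1 + a2 must be odd. Constraint 14 says a1 + a2 is even — contradiction.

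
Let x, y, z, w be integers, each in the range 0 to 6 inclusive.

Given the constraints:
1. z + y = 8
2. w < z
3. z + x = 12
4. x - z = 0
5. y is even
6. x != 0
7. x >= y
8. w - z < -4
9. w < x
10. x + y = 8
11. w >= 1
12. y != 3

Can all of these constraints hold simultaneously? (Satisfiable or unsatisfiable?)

Satisfiable

One satisfying assignment is x = 6, y = 2, z = 6, w = 1.
For the less obvious constraints — constraint 1: z + y = 8; constraint 3: z + x = 12 — and the others hold by inspection.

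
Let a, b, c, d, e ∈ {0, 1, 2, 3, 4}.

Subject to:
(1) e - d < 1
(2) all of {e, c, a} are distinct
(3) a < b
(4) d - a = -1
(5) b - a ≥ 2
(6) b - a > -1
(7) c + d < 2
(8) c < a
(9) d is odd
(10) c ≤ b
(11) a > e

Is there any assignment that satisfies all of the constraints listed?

Satisfiable

Setting (a, b, c, d, e) = (2, 4, 0, 1, 1) satisfies everything: constraint 1: e - d = 0; constraint 4: d - a = -1; constraint 5: b - a = 2, and the others follow.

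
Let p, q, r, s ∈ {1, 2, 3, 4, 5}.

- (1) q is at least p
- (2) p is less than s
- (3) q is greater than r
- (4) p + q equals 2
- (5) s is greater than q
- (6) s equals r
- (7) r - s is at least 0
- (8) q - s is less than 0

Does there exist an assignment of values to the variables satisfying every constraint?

Unsatisfiable

Constraints 3, 5, and 7 give s ≤ r, r < q, q < s. Chaining: s ≤ r < q < s, which forces s < s — impossible.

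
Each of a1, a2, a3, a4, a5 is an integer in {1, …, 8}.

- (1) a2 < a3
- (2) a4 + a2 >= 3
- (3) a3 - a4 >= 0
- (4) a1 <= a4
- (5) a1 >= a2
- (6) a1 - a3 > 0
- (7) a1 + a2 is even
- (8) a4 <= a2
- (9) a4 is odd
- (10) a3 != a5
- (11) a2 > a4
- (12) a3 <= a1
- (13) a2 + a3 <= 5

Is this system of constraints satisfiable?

Unsatisfiable

Constraints 1, 4, 6, and 11 give a3 < a1, a1 ≤ a4, a4 < a2, a2 < a3. Chaining: a3 < a1 ≤ a4 < a2 < a3, which forces a3 < a3 — impossible.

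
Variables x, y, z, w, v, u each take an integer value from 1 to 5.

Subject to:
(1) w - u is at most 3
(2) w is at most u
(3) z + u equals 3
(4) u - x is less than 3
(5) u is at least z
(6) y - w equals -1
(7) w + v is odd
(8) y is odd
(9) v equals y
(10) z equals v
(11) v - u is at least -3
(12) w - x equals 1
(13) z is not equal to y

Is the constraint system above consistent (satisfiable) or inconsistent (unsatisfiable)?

Unsatisfiable

From constraints 9 and 10, z = v = y, so z = y. But constraint 13 says z ≠ y. Contradiction.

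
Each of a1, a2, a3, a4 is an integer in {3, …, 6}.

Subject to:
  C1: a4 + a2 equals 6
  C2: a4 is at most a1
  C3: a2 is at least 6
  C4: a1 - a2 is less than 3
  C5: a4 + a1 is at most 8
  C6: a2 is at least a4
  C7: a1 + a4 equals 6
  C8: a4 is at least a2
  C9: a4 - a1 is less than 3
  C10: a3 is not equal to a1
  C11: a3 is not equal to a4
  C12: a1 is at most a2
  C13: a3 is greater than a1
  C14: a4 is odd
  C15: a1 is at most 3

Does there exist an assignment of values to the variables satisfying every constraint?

From constraints 3 and 8: a4 ≥ a2 and a2 ≥ 6, so a4 ≥ 6. From constraints 2 and 15: a4 ≤ a1 and a1 ≤ 3, so a4 ≤ 3. But 3 < 6, so no value of a4 works.

Unsatisfiable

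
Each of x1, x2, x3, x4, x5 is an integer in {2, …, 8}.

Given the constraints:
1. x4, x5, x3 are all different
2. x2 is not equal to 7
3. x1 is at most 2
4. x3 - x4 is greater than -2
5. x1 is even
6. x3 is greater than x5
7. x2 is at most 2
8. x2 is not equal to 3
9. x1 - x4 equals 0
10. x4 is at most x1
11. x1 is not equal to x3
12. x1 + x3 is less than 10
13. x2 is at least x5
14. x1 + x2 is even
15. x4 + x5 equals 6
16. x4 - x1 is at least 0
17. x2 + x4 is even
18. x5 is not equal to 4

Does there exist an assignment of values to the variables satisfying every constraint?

Unsatisfiable

From constraints 3 and 10: x4 ≤ x1 ≤ 2. From constraints 7 and 13: x5 ≤ x2 ≤ 2. Hence x4 + x5 ≤ 4. But constraint 15 requires x4 + x5 = 6, and 6 > 4. Contradiction.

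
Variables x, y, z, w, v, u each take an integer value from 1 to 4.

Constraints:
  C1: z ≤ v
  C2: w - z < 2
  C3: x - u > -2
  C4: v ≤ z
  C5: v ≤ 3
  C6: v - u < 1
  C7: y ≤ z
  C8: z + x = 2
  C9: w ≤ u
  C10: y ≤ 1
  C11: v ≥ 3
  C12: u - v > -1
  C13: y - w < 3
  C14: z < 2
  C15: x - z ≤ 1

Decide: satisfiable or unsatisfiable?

Unsatisfiable

From constraints 4 and 11: z ≥ v and v ≥ 3, so z ≥ 3. From constraint 14: z ≤ 1. But 1 < 3, so no value of z works.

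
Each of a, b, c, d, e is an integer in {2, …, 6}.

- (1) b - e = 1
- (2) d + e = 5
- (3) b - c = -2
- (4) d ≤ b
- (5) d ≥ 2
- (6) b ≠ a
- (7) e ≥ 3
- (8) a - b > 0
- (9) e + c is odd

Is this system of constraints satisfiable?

Satisfiable

Try a = 6, b = 4, c = 6, d = 2, e = 3.
Check constraint 1: b - e = 1; constraint 2: d + e = 5; constraint 3: b - c = -2. The remaining constraints are straightforward to verify.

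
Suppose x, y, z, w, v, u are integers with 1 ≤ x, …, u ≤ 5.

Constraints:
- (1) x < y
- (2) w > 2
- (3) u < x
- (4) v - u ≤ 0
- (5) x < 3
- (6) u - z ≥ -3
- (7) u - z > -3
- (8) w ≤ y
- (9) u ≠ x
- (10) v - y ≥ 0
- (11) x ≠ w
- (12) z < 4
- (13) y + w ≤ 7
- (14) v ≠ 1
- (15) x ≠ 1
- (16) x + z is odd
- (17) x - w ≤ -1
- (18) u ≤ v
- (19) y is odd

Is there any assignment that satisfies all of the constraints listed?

Constraints 3, 4, 8, 10, and 17 give x < w, w ≤ y, y ≤ v, v ≤ u, u < x. Chaining: x < w ≤ y ≤ v ≤ u < x, which forces x < x — impossible.

Unsatisfiable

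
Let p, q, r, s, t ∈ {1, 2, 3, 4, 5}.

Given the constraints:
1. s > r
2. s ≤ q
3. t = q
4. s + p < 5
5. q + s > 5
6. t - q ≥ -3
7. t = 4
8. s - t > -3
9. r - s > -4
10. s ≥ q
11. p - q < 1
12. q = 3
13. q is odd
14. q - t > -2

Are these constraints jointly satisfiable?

Constraint 7 fixes t = 4 and constraint 12 fixes q = 3, but constraint 3 requires t = q. Since 4 ≠ 3, contradiction.

Unsatisfiable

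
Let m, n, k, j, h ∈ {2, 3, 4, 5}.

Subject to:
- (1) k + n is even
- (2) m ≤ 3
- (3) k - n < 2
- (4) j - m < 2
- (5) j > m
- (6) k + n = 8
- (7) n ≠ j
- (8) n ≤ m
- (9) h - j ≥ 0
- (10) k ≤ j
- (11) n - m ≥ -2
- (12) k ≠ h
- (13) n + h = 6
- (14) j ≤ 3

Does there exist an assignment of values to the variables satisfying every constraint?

Unsatisfiable

From constraints 10 and 14: k ≤ j ≤ 3. From constraints 2 and 8: n ≤ m ≤ 3. Hence k + n ≤ 6. But constraint 6 requires k + n = 8, and 8 > 6. Contradiction.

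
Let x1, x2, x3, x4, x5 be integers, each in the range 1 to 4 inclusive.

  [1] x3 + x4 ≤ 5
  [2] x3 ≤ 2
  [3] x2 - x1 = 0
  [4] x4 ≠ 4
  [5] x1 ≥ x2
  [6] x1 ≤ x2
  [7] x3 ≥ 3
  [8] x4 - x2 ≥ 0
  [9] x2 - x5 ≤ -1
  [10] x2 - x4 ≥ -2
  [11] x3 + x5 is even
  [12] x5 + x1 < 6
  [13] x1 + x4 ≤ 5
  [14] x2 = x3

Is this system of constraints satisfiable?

Unsatisfiable

From constraint 7: x3 ≥ 3. From constraint 2: x3 ≤ 2. But 2 < 3, so no value of x3 works.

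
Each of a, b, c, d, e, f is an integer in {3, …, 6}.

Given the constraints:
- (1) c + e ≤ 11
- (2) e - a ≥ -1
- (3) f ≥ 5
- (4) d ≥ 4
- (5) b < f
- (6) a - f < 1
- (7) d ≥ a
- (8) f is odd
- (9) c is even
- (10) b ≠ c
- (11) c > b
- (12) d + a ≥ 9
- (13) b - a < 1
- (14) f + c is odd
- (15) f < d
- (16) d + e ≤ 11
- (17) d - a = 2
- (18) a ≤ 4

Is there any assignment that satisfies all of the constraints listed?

One satisfying assignment is a = 4, b = 3, c = 6, d = 6, e = 3, f = 5.
For the less obvious constraints — constraint 1: c + e = 9; constraint 2: e - a = -1; constraint 6: a - f = -1 — and the others hold by inspection.

Satisfiable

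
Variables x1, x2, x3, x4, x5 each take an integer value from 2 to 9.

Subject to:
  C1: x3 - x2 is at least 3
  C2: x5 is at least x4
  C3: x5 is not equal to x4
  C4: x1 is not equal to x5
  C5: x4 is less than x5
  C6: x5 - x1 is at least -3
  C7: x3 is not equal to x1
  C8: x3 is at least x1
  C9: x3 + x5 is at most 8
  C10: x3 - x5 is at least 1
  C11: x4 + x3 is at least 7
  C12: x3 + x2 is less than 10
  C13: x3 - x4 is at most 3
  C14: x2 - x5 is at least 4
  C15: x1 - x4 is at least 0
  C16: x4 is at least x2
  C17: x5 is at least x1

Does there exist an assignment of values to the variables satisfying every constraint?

Constraints 1, 6, 13, 14, and 15 give x2 − x5 ≥ 4, x5 − x1 ≥ -3, x1 − x4 ≥ 0, x4 − x3 ≥ -3, x3 − x2 ≥ 3.
Adding all 5 inequalities: the left sides telescope to 0, and the right sides sum to 4 + (-3) + 0 + (-3) + 3 = 1. So 0 ≥ 1, which is false.

Unsatisfiable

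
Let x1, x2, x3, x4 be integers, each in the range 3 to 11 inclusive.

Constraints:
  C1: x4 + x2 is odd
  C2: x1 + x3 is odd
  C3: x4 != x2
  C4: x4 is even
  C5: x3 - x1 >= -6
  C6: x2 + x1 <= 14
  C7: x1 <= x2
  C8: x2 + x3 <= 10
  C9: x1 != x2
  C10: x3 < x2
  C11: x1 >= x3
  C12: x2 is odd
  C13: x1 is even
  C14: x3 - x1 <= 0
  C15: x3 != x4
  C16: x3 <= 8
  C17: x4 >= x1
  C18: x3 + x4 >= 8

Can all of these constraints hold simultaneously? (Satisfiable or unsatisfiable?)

Try x1 = 6, x2 = 7, x3 = 3, x4 = 6.
Check constraint 5: x3 - x1 = -3; constraint 6: x2 + x1 = 13; constraint 8: x2 + x3 = 10. The remaining constraints are straightforward to verify.

Satisfiable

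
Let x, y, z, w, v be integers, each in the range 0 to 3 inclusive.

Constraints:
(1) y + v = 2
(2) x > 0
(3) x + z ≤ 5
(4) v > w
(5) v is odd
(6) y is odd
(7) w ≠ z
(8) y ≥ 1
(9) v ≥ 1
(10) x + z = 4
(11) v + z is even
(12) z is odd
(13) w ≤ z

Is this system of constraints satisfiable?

Satisfiable

Setting (x, y, z, w, v) = (3, 1, 1, 0, 1) satisfies everything: constraint 1: y + v = 2; constraint 3: x + z = 4; constraint 10: x + z = 4, and the others follow.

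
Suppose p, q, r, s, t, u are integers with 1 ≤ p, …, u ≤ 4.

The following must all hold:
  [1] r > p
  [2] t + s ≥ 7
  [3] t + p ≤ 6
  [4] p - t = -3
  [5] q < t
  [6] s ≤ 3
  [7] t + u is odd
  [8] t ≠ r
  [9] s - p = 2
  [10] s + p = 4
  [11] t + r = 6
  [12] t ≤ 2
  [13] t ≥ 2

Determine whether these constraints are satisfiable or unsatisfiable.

From constraint 12: t ≤ 2. From constraint 6: s ≤ 3. Hence t + s ≤ 5. But constraint 2 requires t + s ≥ 7, and 7 > 5. Contradiction.

Unsatisfiable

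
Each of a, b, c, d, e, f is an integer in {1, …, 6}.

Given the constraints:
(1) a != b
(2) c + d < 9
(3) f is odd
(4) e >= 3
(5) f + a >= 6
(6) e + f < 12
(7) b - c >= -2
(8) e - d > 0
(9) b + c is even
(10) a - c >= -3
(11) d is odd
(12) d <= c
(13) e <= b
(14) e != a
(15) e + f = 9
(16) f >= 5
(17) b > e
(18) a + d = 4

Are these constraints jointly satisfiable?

The assignment a = 3, b = 5, c = 5, d = 1, e = 4, f = 5 works:
  constraint 2 holds since c + d = 6.
  constraint 5 holds since f + a = 8.
  constraint 6 holds since e + f = 9.
The rest check out directly.

Satisfiable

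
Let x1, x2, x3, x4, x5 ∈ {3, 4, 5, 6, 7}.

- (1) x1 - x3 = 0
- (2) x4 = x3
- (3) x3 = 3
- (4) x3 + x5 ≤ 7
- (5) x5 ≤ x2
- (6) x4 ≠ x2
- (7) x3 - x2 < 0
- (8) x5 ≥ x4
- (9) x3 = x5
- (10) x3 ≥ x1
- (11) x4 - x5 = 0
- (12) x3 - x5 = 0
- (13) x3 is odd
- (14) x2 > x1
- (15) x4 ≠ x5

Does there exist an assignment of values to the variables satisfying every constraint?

Unsatisfiable

From constraints 2 and 9, x4 = x3 = x5, so x4 = x5. But constraint 15 says x4 ≠ x5. Contradiction.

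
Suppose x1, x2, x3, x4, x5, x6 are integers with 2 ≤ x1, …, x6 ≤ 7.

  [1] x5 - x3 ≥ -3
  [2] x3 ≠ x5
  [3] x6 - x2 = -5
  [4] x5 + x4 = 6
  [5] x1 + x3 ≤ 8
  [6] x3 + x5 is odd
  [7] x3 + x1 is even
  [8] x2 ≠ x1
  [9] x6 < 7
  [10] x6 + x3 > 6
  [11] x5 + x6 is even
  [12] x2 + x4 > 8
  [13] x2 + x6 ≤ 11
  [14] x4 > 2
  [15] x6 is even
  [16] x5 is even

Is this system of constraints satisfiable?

Take x1 = 3, x2 = 7, x3 = 5, x4 = 4, x5 = 2, x6 = 2. Then constraint 1: x5 - x3 = -3; constraint 3: x6 - x2 = -5; constraint 4: x5 + x4 = 6, and every other listed constraint is also met.

Satisfiable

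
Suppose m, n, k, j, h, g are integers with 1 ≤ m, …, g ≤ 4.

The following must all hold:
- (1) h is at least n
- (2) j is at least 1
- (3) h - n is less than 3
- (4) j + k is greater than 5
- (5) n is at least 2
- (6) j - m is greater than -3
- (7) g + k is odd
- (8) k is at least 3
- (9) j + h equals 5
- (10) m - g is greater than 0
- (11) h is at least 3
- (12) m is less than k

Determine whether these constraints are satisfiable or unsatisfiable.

Satisfiable

Try m = 2, n = 2, k = 4, j = 2, h = 3, g = 1.
Check constraint 3: h - n = 1; constraint 4: j + k = 6. The remaining constraints are straightforward to verify.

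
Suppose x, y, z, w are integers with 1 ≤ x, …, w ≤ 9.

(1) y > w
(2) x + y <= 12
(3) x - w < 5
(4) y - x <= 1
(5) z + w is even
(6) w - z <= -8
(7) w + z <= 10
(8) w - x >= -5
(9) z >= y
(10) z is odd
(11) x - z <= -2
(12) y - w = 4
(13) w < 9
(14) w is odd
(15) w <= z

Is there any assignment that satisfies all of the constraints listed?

Satisfiable

The assignment x = 5, y = 5, z = 9, w = 1 works:
  constraint 2 holds since x + y = 10.
  constraint 3 holds since x - w = 4.
  constraint 4 holds since y - x = 0.
The rest check out directly.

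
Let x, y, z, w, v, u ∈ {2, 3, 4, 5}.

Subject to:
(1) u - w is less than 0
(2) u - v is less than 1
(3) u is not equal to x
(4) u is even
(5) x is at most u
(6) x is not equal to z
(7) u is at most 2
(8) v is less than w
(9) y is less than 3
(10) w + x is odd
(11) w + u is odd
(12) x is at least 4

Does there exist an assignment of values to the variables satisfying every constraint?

Unsatisfiable

From constraints 5 and 12: u ≥ x and x ≥ 4, so u ≥ 4. From constraint 7: u ≤ 2. But 2 < 4, so no value of u works.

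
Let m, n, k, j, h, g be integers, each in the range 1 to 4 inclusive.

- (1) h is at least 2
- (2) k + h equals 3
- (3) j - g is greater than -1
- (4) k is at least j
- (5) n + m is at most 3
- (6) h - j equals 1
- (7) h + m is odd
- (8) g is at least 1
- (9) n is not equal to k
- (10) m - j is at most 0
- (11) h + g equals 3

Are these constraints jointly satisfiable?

Satisfiable

Try m = 1, n = 2, k = 1, j = 1, h = 2, g = 1.
Check constraint 2: k + h = 3; constraint 3: j - g = 0; constraint 5: n + m = 3. The remaining constraints are straightforward to verify.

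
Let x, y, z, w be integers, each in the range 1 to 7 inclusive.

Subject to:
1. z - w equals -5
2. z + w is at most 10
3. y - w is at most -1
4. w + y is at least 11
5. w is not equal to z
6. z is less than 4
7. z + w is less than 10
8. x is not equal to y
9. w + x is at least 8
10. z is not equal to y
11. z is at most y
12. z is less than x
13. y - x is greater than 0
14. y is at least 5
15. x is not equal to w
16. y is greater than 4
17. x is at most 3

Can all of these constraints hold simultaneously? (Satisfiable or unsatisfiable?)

Satisfiable

Try x = 2, y = 5, z = 1, w = 6.
Check constraint 1: z - w = -5; constraint 2: z + w = 7. The remaining constraints are straightforward to verify.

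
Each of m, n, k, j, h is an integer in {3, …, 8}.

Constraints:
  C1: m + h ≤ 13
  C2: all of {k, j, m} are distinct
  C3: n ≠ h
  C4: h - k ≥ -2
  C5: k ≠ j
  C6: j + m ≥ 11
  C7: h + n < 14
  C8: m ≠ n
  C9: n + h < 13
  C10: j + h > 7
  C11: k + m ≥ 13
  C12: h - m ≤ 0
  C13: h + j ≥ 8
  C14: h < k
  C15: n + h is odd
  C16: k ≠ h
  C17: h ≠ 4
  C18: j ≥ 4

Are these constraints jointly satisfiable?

Take m = 8, n = 6, k = 6, j = 5, h = 5. Then constraint 1: m + h = 13; constraint 4: h - k = -1; constraint 6: j + m = 13, and every other listed constraint is also met.

Satisfiable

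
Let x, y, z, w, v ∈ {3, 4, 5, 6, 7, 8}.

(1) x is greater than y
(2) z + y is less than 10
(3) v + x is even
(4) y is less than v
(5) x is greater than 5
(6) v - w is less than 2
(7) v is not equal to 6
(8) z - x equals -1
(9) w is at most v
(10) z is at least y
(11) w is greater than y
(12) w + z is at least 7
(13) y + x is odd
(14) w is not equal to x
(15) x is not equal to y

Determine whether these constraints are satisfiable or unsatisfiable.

Satisfiable

Try x = 6, y = 3, z = 5, w = 4, v = 4.
Check constraint 2: z + y = 8; constraint 6: v - w = 0. The remaining constraints are straightforward to verify.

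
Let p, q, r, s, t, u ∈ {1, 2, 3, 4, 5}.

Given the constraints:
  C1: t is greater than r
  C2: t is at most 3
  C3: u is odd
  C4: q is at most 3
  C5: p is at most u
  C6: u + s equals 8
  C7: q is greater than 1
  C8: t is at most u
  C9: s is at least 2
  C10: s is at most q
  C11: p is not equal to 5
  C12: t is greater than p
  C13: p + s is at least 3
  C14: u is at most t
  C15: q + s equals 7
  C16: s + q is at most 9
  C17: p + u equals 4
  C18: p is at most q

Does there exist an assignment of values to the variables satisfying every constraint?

From constraints 2 and 14: u ≤ t ≤ 3. From constraints 4 and 10: s ≤ q ≤ 3. Hence u + s ≤ 6. But constraint 6 requires u + s = 8, and 8 > 6. Contradiction.

Unsatisfiable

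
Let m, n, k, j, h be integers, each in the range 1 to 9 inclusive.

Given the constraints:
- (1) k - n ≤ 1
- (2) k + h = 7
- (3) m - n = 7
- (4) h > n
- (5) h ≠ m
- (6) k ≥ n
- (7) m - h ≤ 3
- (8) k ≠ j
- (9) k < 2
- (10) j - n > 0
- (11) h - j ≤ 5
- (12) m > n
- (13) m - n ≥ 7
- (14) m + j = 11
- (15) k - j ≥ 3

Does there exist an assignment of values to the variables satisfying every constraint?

Constraints 1, 7, 11, 13, and 15 give j − h ≥ -5, h − m ≥ -3, m − n ≥ 7, n − k ≥ -1, k − j ≥ 3.
Adding all 5 inequalities: the left sides telescope to 0, and the right sides sum to (-5) + (-3) + 7 + (-1) + 3 = 1. So 0 ≥ 1, which is false.

Unsatisfiable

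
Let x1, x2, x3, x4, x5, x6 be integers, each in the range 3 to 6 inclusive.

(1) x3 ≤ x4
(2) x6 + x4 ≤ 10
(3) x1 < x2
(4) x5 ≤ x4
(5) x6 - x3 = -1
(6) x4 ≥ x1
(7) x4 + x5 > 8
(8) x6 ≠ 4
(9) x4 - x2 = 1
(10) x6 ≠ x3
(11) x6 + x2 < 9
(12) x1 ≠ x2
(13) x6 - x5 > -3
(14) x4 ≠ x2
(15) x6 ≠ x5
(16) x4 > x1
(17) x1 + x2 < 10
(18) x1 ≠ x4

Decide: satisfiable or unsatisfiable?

Take x1 = 3, x2 = 5, x3 = 4, x4 = 6, x5 = 4, x6 = 3. Then constraint 2: x6 + x4 = 9; constraint 5: x6 - x3 = -1, and every other listed constraint is also met.

Satisfiable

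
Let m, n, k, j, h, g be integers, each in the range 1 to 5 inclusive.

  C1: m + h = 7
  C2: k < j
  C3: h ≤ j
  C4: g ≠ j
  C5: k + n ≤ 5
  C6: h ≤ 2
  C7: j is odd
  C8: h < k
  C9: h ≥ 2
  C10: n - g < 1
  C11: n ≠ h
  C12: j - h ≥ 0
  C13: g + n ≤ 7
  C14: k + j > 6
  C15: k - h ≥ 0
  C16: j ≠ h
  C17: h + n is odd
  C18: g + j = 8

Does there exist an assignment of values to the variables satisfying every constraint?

Try m = 5, n = 1, k = 4, j = 5, h = 2, g = 3.
Check constraint 1: m + h = 7; constraint 5: k + n = 5. The remaining constraints are straightforward to verify.

Satisfiable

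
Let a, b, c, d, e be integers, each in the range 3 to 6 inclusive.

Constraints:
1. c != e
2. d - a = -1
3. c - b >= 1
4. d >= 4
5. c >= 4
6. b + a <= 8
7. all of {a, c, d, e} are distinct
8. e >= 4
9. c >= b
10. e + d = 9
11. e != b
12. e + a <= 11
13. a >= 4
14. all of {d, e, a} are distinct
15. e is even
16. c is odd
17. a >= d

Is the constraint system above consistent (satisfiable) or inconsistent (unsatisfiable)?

Unsatisfiable

Constraints 4, 5, 8, and 13 confine each of a, c, d, e to the 3 values {4, …, 6} (the domain already gives each ≤ 6).
Constraint 7 requires all 4 of them to be distinct, but only 3 values are available — impossible by the pigeonhole principle.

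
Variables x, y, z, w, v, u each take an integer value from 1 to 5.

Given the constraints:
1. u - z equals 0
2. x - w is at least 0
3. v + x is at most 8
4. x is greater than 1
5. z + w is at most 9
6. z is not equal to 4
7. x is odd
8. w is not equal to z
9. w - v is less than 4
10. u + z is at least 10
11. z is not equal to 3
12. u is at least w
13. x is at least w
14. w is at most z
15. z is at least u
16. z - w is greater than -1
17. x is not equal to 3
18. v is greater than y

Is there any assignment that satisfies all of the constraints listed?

Try x = 5, y = 1, z = 5, w = 3, v = 2, u = 5.
Check constraint 1: u - z = 0; constraint 2: x - w = 2. The remaining constraints are straightforward to verify.

Satisfiable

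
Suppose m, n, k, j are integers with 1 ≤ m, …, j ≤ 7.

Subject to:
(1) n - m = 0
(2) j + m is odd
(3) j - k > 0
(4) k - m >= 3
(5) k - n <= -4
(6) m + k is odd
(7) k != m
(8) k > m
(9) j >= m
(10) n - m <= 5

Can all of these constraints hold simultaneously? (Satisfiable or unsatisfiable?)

Unsatisfiable

Constraints 4, 5, and 10 give m − n ≥ -5, n − k ≥ 4, k − m ≥ 3.
Adding all 3 inequalities: the left sides telescope to 0, and the right sides sum to (-5) + 4 + 3 = 2. So 0 ≥ 2, which is false.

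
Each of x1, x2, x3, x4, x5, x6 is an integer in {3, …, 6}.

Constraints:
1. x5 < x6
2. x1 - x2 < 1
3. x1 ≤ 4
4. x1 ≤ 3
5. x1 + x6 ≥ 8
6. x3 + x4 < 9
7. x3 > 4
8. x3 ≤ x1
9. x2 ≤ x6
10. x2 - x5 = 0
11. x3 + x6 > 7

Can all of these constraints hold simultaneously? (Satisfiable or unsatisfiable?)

Unsatisfiable

From constraint 7: x3 ≥ 5. From constraints 4 and 8: x3 ≤ x1 and x1 ≤ 3, so x3 ≤ 3. But 3 < 5, so no value of x3 works.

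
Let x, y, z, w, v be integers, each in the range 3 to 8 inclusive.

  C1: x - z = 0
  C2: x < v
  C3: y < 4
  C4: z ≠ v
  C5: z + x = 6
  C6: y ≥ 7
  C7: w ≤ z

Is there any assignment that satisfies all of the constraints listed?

Unsatisfiable

From constraint 6: y ≥ 7. From constraint 3: y ≤ 3. But 3 < 7, so no value of y works.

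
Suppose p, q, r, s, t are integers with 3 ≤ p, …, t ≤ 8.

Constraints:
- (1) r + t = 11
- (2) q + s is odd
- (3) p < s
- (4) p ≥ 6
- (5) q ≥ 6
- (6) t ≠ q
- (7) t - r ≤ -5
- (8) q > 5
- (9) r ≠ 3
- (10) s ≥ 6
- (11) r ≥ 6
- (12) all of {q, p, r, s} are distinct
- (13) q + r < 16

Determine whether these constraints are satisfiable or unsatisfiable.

Unsatisfiable

Constraints 4, 5, 10, and 11 confine each of q, p, r, s to the 3 values {6, …, 8} (the domain already gives each ≤ 8).
Constraint 12 requires all 4 of them to be distinct, but only 3 values are available — impossible by the pigeonhole principle.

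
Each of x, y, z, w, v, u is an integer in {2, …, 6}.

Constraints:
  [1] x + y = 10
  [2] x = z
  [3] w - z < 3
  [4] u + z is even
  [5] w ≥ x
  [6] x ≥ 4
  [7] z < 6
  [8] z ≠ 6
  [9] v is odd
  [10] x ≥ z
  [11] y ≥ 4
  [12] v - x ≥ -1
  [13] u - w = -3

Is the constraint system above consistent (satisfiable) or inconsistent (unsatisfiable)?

Satisfiable

Try x = 5, y = 5, z = 5, w = 6, v = 5, u = 3.
Check constraint 1: x + y = 10; constraint 3: w - z = 1; constraint 12: v - x = 0. The remaining constraints are straightforward to verify.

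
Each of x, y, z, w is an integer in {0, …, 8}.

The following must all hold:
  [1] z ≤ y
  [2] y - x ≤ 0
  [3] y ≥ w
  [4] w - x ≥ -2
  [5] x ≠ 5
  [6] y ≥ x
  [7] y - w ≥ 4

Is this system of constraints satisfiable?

Constraints 2, 4, and 7 give w − x ≥ -2, x − y ≥ 0, y − w ≥ 4.
Adding all 3 inequalities: the left sides telescope to 0, and the right sides sum to (-2) + 0 + 4 = 2. So 0 ≥ 2, which is false.

Unsatisfiable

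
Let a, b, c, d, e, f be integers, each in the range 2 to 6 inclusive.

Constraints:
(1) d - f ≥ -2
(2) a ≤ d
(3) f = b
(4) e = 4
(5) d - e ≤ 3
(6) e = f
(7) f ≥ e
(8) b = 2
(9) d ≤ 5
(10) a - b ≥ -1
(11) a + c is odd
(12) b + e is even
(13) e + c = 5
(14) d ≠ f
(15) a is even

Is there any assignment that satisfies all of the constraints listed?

Constraint 4 fixes e = 4 and constraint 8 fixes b = 2. Constraints 3 and 6 give e = f = b, so e = b. But 4 ≠ 2 — contradiction.

Unsatisfiable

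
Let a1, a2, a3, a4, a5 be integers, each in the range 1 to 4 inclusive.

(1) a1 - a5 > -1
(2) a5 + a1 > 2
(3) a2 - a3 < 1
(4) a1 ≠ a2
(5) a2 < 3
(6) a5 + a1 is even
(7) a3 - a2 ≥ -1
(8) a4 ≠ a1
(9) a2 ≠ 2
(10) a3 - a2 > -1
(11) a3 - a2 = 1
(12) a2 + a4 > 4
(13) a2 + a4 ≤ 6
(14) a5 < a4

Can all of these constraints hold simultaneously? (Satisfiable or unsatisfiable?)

One satisfying assignment is a1 = 3, a2 = 1, a3 = 2, a4 = 4, a5 = 1.
For the less obvious constraints — constraint 1: a1 - a5 = 2; constraint 2: a5 + a1 = 4 — and the others hold by inspection.

Satisfiable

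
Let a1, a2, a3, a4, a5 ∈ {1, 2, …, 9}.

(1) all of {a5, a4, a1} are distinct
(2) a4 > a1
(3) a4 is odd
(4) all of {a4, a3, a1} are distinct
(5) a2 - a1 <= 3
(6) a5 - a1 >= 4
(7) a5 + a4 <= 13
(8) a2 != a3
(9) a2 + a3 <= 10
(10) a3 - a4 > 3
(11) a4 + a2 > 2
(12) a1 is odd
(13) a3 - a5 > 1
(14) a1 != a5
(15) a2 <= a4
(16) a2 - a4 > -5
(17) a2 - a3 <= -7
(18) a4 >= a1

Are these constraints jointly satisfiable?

Satisfiable

Take a1 = 1, a2 = 1, a3 = 9, a4 = 3, a5 = 7. Then constraint 5: a2 - a1 = 0; constraint 6: a5 - a1 = 6, and every other listed constraint is also met.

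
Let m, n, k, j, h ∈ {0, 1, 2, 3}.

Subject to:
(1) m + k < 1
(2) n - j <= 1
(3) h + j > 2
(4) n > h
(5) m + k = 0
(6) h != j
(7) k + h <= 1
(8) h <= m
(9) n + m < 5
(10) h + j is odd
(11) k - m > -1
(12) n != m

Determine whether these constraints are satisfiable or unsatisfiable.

The assignment m = 0, n = 2, k = 0, j = 3, h = 0 works:
  constraint 1 holds since m + k = 0.
  constraint 2 holds since n - j = -1.
The rest check out directly.

Satisfiable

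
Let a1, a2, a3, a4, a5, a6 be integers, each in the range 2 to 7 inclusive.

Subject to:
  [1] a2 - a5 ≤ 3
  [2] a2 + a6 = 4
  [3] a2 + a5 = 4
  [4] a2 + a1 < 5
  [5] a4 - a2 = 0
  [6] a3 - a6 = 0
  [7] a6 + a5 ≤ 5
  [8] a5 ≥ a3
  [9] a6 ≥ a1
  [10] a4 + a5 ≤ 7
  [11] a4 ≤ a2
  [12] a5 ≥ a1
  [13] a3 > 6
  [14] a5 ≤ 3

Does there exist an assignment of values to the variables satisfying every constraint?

From constraint 13: a3 ≥ 7. From constraints 8 and 14: a3 ≤ a5 and a5 ≤ 3, so a3 ≤ 3. But 3 < 7, so no value of a3 works.

Unsatisfiable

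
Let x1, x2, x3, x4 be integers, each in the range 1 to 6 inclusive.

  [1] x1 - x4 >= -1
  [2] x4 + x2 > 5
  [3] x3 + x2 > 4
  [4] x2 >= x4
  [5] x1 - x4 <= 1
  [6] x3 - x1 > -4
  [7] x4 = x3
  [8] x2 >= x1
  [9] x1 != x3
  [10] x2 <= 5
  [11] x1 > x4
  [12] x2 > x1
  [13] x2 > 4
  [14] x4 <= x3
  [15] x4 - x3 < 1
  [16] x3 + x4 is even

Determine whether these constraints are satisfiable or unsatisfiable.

The assignment x1 = 3, x2 = 5, x3 = 2, x4 = 2 works:
  constraint 1 holds since x1 - x4 = 1.
  constraint 2 holds since x4 + x2 = 7.
The rest check out directly.

Satisfiable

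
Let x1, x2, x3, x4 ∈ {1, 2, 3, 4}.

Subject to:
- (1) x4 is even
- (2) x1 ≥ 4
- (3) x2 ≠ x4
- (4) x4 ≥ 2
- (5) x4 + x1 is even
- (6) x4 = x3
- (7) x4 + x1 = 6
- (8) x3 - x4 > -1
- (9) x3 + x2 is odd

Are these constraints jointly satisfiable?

Try x1 = 4, x2 = 1, x3 = 2, x4 = 2.
Check constraint 7: x4 + x1 = 6; constraint 8: x3 - x4 = 0. The remaining constraints are straightforward to verify.

Satisfiable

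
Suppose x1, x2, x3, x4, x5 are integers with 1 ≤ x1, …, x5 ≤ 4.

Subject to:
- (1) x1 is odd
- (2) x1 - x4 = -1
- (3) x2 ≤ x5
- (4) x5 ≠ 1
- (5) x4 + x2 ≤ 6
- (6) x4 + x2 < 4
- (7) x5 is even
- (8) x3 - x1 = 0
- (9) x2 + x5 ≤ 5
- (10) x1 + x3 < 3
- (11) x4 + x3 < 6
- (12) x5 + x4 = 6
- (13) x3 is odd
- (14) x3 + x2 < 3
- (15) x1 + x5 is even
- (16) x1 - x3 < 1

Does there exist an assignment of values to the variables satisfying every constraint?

Constraint 1 makes x1 odd and constraint 7 makes x5 even, so x1 + x5 must be odd. Constraint 15 says x1 + x5 is even — contradiction.

Unsatisfiable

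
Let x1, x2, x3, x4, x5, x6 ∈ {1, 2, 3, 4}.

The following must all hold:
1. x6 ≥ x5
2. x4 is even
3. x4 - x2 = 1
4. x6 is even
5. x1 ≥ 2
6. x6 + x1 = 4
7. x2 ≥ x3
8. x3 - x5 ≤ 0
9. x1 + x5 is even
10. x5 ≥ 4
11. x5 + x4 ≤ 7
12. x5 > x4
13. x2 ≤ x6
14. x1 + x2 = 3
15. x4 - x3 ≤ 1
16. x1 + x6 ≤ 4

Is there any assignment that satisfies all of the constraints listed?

Unsatisfiable

From constraint 5: x1 ≥ 2. From constraints 1 and 10: x6 ≥ x5 ≥ 4. Hence x1 + x6 ≥ 6. But constraint 16 requires x1 + x6 ≤ 4, and 4 < 6. Contradiction.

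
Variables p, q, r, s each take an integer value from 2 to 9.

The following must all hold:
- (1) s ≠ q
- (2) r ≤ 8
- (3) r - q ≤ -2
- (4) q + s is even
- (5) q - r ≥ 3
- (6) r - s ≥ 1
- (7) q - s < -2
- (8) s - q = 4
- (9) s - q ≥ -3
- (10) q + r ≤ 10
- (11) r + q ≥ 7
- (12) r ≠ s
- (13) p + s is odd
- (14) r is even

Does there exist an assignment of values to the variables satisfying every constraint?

Constraints 5, 6, and 9 give s − q ≥ -3, q − r ≥ 3, r − s ≥ 1.
Adding all 3 inequalities: the left sides telescope to 0, and the right sides sum to (-3) + 3 + 1 = 1. So 0 ≥ 1, which is false.

Unsatisfiable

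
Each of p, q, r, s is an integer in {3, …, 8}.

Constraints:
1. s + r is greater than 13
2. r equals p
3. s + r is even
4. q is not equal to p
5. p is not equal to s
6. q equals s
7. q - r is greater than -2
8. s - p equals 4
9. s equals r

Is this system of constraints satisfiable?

Unsatisfiable

From constraints 2, 6, and 9, q = s = r = p, so q = p. But constraint 4 says q ≠ p. Contradiction.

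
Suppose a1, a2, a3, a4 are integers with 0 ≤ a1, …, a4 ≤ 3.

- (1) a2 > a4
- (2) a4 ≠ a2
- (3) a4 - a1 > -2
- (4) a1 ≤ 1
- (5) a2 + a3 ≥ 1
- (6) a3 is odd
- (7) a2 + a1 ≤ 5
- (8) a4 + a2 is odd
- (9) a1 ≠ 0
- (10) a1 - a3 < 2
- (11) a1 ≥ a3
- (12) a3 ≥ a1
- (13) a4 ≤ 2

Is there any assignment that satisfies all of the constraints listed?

One satisfying assignment is a1 = 1, a2 = 1, a3 = 1, a4 = 0.
For the less obvious constraints — constraint 3: a4 - a1 = -1; constraint 5: a2 + a3 = 2; constraint 7: a2 + a1 = 2 — and the others hold by inspection.

Satisfiable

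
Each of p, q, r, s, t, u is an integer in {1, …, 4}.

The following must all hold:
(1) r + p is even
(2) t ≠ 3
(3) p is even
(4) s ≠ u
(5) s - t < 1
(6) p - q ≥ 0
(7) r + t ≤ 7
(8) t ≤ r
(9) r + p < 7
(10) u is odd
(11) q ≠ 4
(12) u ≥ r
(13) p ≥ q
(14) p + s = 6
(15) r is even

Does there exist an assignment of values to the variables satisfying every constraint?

Satisfiable

Try p = 4, q = 2, r = 2, s = 2, t = 2, u = 3.
Check constraint 5: s - t = 0; constraint 6: p - q = 2. The remaining constraints are straightforward to verify.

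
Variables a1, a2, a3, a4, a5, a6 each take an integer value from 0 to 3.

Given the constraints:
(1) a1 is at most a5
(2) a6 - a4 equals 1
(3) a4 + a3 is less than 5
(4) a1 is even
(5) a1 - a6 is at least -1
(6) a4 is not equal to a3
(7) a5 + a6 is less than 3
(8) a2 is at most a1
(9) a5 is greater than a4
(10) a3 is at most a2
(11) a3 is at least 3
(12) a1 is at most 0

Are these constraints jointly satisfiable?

From constraints 10 and 11: a2 ≥ a3 and a3 ≥ 3, so a2 ≥ 3. From constraints 8 and 12: a2 ≤ a1 and a1 ≤ 0, so a2 ≤ 0. But 0 < 3, so no value of a2 works.

Unsatisfiable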